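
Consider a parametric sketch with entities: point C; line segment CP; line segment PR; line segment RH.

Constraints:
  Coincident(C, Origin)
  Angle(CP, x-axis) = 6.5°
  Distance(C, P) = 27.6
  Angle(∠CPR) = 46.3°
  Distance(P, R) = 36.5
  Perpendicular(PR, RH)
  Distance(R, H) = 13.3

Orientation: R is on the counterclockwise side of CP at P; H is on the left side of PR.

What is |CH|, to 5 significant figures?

18.658

C is at the origin; CP runs at 6.5° with length 27.6, so P = 27.6·(cos 6.5°, sin 6.5°) = (27.423, 3.1244). ∠CPR = 46.3°, so PR runs at 6.5° + (180° − 46.3°) = 140.20° from the x-axis; with |PR| = 36.5, R = P + 36.5·(cos 140.20°, sin 140.20°) = (-0.61977, 26.488). The perpendicularity gives RH at right angles to PR; with |RH| = 13.3 on the left of PR, H = R + 13.3·(-0.64011, -0.76828) = (-9.1332, 16.270). Then |CH| = |H − C| = 18.658.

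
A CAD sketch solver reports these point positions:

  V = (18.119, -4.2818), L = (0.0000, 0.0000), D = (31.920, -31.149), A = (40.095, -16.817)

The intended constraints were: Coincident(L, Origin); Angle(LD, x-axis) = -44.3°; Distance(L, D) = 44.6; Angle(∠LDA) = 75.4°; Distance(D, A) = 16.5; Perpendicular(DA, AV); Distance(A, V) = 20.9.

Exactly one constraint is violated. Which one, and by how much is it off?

Distance(A, V) = 20.9 — off by 4.40.

L = (0.00, 0.00) ✓; LD at -44.30° ✓; |LD| = 44.60 ✓; ∠LDA = 75.40° ✓; |DA| = 16.50 ✓; ∠(DA, AV) = 90.00° ✓; |AV| = 25.30 ✗.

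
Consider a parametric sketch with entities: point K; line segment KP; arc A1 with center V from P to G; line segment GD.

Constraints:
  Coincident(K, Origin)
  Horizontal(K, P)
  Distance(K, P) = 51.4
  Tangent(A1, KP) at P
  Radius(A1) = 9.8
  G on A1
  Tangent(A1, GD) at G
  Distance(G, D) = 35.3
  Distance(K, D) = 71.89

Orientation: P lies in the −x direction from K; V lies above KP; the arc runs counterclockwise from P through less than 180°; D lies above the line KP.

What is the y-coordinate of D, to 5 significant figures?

46.254

K is at the origin; KP is horizontal with |KP| = 51.4 and P on the −x side, so P = (-51.400, 0.0000). The tangent condition forces VP to be normal to KP, so V = P + (0, 9.8) = (-51.400, 9.8000). Since VG ⟂ GD (tangency), |VD| = √(9.8² + 35.3²) = 36.635 regardless of where G sits on A1. So D lies on both circle(K, 71.89) and circle(V, 36.635); the above-KP intersection is D = (-55.034, 46.254). G is the foot of the tangent from D: G = (-42.264, 13.345).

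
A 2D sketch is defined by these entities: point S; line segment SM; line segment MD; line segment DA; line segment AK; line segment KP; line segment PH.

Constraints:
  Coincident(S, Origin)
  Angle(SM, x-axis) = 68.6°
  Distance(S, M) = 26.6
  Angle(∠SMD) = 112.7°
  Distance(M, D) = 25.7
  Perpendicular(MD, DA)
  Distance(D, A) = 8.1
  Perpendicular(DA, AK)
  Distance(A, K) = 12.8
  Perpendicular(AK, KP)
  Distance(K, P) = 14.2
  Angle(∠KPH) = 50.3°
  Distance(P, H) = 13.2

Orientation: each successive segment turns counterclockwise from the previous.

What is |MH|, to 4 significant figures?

23.17

S is at the origin; SM runs at 68.6° with length 26.6, so M = (9.706, 24.77). ∠SMD = 112.7° gives MD at 135.9° from the x-axis; with |MD| = 25.7, D = (-8.750, 42.65). MD is perpendicular to DA, so DA runs at -134.1°; with |DA| = 8.1, A = (-14.39, 36.83). DA ⟂ AK, so AK runs at -44.10°; with |AK| = 12.8, K = (-5.195, 27.93). The perpendicularity gives KP at right angles to AK, so KP runs at 45.90°; with |KP| = 14.2, P = (4.687, 38.12). ∠KPH = 50.3° gives PH at 175.6° from the x-axis; with |PH| = 13.2, H = (-8.474, 39.14). Then |MH| = |H − M| = 23.17.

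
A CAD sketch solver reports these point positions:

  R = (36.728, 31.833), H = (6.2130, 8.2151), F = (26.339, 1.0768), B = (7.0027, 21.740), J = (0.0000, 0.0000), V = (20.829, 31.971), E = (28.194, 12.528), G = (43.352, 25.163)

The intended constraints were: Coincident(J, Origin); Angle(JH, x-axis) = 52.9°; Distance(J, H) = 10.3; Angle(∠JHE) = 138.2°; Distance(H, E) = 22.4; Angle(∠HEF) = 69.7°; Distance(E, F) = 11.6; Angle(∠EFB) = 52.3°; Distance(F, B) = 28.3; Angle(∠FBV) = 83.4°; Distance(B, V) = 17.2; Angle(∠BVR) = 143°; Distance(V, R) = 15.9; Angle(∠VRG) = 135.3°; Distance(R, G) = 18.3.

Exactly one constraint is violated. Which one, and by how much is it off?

Distance(R, G) = 18.3 — off by 8.90.

J = (0.00, 0.00) ✓; JH at 52.90° ✓; |JH| = 10.30 ✓; ∠JHE = 138.2° ✓; |HE| = 22.40 ✓; ∠HEF = 69.70° ✓; |EF| = 11.60 ✓; ∠EFB = 52.30° ✓; |FB| = 28.30 ✓; ∠FBV = 83.40° ✓; |BV| = 17.20 ✓; ∠BVR = 143.0° ✓; |VR| = 15.90 ✓; ∠VRG = 135.3° ✓; |RG| = 9.400 ✗.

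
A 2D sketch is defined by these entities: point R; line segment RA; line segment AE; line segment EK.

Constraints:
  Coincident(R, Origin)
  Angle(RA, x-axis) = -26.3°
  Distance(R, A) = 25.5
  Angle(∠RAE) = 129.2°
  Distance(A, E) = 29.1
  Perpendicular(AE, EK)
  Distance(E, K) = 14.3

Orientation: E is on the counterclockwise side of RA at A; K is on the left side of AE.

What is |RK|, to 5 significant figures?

45.545

∠RAE = 129.2°, so AE runs at -26.3° + (180° − 129.2°) = 24.500° from the x-axis; with |AE| = 29.1, E = A + 29.1·(cos 24.500°, sin 24.500°) = (49.340, 0.76926). AE is perpendicular to EK; with |EK| = 14.3 on the left of AE, K = E + 14.3·(-0.41469, 0.90996) = (43.410, 13.782). Then |RK| = |K − R| = 45.545.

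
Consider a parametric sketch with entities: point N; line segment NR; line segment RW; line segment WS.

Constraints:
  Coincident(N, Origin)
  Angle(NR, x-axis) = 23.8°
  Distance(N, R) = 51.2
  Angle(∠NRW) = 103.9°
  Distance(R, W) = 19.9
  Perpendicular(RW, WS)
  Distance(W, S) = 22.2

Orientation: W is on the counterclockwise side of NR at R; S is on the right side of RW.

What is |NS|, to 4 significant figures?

78.78

N is at the origin; NR runs at 23.8° with length 51.2, so R = 51.2·(cos 23.8°, sin 23.8°) = (46.85, 20.66). ∠NRW = 103.9°, so RW runs at 23.8° + (180° − 103.9°) = 99.90° from the x-axis; with |RW| = 19.9, W = R + 19.9·(cos 99.90°, sin 99.90°) = (43.42, 40.27). RW is perpendicular to WS; with |WS| = 22.2 on the right of RW, S = W + 22.2·(0.9851, 0.1719) = (65.29, 44.08). Then |NS| = |S − N| = 78.78.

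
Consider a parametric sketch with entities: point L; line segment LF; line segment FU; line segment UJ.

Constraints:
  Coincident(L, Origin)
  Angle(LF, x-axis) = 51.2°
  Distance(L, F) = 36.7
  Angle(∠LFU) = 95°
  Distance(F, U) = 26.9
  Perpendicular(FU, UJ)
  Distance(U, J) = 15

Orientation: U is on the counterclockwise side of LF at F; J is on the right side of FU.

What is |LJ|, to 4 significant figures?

59.70

∠LFU = 95.0°, so FU runs at 51.2° + (180° − 95.0°) = 136.2° from the x-axis; with |FU| = 26.9, U = F + 26.9·(cos 136.2°, sin 136.2°) = (3.581, 47.22). The perpendicularity gives UJ at right angles to FU; with |UJ| = 15.0 on the right of FU, J = U + 15.0·(0.6921, 0.7218) = (13.96, 58.05). Then |LJ| = |J − L| = 59.70.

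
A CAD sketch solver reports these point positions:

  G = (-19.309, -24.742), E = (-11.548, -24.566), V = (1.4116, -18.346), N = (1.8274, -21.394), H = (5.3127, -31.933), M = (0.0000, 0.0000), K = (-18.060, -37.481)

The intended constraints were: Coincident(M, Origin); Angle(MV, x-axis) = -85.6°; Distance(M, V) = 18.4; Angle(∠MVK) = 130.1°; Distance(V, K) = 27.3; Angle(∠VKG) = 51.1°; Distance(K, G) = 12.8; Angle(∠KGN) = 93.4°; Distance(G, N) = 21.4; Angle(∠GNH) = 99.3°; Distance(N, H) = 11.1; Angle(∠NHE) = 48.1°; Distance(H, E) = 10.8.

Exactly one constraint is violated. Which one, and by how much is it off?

Distance(H, E) = 10.8 — off by 7.60.

M = (0.00, 0.00) ✓; MV at -85.60° ✓; |MV| = 18.40 ✓; ∠MVK = 130.1° ✓; |VK| = 27.30 ✓; ∠VKG = 51.10° ✓; |KG| = 12.80 ✓; ∠KGN = 93.40° ✓; |GN| = 21.40 ✓; ∠GNH = 99.30° ✓; |NH| = 11.10 ✓; ∠NHE = 48.10° ✓; |HE| = 18.40 ✗.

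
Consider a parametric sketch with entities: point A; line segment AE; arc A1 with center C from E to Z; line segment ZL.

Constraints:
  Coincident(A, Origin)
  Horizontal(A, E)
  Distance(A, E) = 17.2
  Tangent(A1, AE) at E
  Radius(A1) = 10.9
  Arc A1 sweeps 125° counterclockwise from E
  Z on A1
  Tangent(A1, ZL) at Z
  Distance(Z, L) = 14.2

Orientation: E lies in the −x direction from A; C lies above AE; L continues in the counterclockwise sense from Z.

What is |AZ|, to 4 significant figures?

19.04

A is at the origin; AE is horizontal with |AE| = 17.2 and E on the −x side, so E = (-17.20, 0.000). The tangent condition forces CE to be normal to AE, so C = E + (0, 10.9) = (-17.20, 10.90). On A1, E sits at bearing -90° from C; a 125° counterclockwise sweep puts Z at bearing 35°, so Z = C + 10.9·(cos 35°, sin 35°) = (-8.271, 17.15). Then |AZ| = |Z − A| = 19.04.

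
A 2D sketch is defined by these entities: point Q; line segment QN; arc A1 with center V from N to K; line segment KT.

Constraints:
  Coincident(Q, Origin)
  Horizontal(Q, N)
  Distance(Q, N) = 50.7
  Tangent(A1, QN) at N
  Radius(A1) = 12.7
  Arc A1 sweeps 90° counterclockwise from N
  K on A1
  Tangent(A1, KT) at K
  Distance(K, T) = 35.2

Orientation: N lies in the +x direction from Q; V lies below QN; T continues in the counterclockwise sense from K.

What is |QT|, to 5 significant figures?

61.143

Q is at the origin; QN is horizontal with |QN| = 50.7 and N on the +x side, so N = (50.700, 0.0000). A1 meets QN tangentially, so VN is at right angles to QN, so V = N + (0, -12.7) = (50.700, -12.700). On A1, N sits at bearing 90° from V; a 90° counterclockwise sweep puts K at bearing 180°, so K = V + 12.7·(cos 180°, sin 180°) = (38.000, -12.700). A1 meets KT tangentially, so VK is at right angles to KT, so KT runs along (−sin 180°, cos 180°); with |KT| = 35.2, T = (38.000, -47.900). Then |QT| = |T − Q| = 61.143.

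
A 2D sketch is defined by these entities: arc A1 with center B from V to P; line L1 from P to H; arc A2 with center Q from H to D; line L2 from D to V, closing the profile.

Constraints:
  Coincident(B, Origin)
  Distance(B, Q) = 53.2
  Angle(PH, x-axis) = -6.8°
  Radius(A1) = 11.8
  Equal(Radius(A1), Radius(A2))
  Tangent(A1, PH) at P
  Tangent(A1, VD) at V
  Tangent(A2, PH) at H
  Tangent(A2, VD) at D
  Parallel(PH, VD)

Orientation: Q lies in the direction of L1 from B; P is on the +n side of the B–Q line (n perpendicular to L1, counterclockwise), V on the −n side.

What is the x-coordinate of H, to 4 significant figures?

54.22

The slot axis is L1's direction at -6.8°, so u = (cos -6.8°, sin -6.8°) = (0.9930, -0.1184) and n = (−sin -6.8°, cos -6.8°) = (0.1184, 0.9930). B is at the origin and Q lies 53.2 along u from B, so Q = 53.2·u = (52.83, -6.299). Tangency of A1 to both parallel lines with radius 11.8 puts P and V at B ± 11.8·n: P = (1.397, 11.72), V = (-1.397, -11.72). Equal radii place H and D the same way about Q: H = Q + 11.8·n = (54.22, 5.418), D = Q − 11.8·n = (51.43, -18.02). So H.x = 54.22.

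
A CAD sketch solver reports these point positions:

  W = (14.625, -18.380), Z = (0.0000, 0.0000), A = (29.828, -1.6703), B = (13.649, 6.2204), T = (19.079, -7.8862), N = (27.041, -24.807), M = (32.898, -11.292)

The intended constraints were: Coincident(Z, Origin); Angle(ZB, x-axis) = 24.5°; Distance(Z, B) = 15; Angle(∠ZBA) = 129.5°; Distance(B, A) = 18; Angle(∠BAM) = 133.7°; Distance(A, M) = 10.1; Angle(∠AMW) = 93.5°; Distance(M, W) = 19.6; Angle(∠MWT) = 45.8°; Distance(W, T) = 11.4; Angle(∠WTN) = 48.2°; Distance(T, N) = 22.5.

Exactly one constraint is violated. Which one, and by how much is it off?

Distance(T, N) = 22.5 — off by 3.80.

Z = (0.00, 0.00) ✓; ZB at 24.50° ✓; |ZB| = 15.00 ✓; ∠ZBA = 129.5° ✓; |BA| = 18.00 ✓; ∠BAM = 133.7° ✓; |AM| = 10.10 ✓; ∠AMW = 93.50° ✓; |MW| = 19.60 ✓; ∠MWT = 45.80° ✓; |WT| = 11.40 ✓; ∠WTN = 48.20° ✓; |TN| = 18.70 ✗.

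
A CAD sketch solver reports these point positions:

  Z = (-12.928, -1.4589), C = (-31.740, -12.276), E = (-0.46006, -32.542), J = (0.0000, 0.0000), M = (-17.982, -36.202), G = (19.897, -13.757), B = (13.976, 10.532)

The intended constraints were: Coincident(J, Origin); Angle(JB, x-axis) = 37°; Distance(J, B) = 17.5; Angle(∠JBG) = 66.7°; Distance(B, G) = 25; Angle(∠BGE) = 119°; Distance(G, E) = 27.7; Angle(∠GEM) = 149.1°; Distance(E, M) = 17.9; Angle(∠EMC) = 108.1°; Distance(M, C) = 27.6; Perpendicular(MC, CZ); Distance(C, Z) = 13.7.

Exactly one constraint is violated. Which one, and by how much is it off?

Distance(C, Z) = 13.7 — off by 8.00.

J = (0.00, 0.00) ✓; JB at 37.00° ✓; |JB| = 17.50 ✓; ∠JBG = 66.70° ✓; |BG| = 25.00 ✓; ∠BGE = 119.0° ✓; |GE| = 27.70 ✓; ∠GEM = 149.1° ✓; |EM| = 17.90 ✓; ∠EMC = 108.1° ✓; |MC| = 27.60 ✓; ∠(MC, CZ) = 90.00° ✓; |CZ| = 21.70 ✗.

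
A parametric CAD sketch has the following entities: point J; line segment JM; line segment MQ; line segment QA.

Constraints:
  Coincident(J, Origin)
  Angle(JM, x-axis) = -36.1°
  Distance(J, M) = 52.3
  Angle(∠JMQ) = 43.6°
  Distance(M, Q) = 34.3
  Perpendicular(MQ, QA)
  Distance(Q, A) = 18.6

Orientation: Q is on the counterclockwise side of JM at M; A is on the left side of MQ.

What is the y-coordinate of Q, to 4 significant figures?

2.932

J is at the origin; JM runs at -36.1° with length 52.3, so M = 52.3·(cos -36.1°, sin -36.1°) = (42.26, -30.81). ∠JMQ = 43.6°, so MQ runs at -36.1° + (180° − 43.6°) = 100.3° from the x-axis; with |MQ| = 34.3, Q = M + 34.3·(cos 100.3°, sin 100.3°) = (36.12, 2.932). So Q.y = 2.932.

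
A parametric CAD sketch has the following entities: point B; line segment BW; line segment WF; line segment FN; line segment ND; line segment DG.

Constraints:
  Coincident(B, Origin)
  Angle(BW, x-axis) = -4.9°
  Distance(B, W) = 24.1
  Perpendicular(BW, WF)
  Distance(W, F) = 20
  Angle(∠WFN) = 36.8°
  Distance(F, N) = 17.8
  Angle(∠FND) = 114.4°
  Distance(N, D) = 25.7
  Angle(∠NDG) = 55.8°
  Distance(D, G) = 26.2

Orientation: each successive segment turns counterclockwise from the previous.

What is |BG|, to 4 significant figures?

38.28

B is at the origin; BW runs at -4.9° with length 24.1, so W = (24.01, -2.059). BW is perpendicular to WF, so WF runs at 85.10°; with |WF| = 20.0, F = (25.72, 17.87). ∠WFN = 36.8° gives FN at -131.7° from the x-axis; with |FN| = 17.8, N = (13.88, 4.578). ∠FND = 114.4° gives ND at -66.10° from the x-axis; with |ND| = 25.7, D = (24.29, -18.92). ∠NDG = 55.8° gives DG at 58.10° from the x-axis; with |DG| = 26.2, G = (38.14, 3.325). Then |BG| = |G − B| = 38.28.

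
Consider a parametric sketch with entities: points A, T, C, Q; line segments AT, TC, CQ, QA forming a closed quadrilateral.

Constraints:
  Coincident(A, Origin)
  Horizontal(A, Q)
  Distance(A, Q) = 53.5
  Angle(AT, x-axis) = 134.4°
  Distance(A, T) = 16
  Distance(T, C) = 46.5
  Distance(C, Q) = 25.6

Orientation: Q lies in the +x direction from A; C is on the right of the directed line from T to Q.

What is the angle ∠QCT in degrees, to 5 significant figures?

129.01°

A is at the origin; AQ is horizontal with |AQ| = 53.5 and Q in +x, so Q = (53.5, 0). AT runs at 134.4° with |AT| = 16.0, so T = (-11.195, 11.432). C is determined by |TC| = 46.5 and |CQ| = 25.6 together: it lies at the intersection of circle(T, 46.5) and circle(Q, 25.6). With |TQ| = 65.697, the foot of the radical line on TQ is 44.317 from T and the perpendicular offset is √(46.5² − 44.317²) = 14.080. Taking the right-of-TQ solution: C = (29.996, -10.145).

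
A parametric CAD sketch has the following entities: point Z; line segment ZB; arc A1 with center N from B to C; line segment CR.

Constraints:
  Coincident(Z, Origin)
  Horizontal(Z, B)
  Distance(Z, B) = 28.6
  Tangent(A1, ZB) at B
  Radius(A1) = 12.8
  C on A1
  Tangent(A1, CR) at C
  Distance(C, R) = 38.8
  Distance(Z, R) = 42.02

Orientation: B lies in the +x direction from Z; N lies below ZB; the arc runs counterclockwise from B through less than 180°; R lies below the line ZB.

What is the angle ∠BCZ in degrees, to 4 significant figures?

125.3°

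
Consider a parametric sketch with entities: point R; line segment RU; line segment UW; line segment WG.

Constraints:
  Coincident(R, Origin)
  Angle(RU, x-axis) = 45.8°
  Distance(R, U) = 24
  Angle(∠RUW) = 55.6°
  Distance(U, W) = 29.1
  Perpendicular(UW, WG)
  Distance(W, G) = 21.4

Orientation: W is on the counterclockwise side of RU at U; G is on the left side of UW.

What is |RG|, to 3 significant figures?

15.6

R is at the origin; RU runs at 45.8° with length 24.0, so U = 24.0·(cos 45.8°, sin 45.8°) = (16.7, 17.2). ∠RUW = 55.6°, so UW runs at 45.8° + (180° − 55.6°) = 170° from the x-axis; with |UW| = 29.1, W = U + 29.1·(cos 170°, sin 170°) = (-11.9, 22.2). UW ⟂ WG; with |WG| = 21.4 on the left of UW, G = W + 21.4·(-0.170, -0.985) = (-15.6, 1.07). Then |RG| = |G − R| = 15.6.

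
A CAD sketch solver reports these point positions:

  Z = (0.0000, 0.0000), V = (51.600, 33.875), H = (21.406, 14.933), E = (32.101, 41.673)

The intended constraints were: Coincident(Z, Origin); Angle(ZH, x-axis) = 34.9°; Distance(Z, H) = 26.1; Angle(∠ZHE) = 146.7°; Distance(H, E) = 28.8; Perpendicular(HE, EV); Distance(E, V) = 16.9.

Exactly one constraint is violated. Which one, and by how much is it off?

Distance(E, V) = 16.9 — off by 4.10.

Z = (0.00, 0.00) ✓; ZH at 34.90° ✓; |ZH| = 26.10 ✓; ∠ZHE = 146.7° ✓; |HE| = 28.80 ✓; ∠(HE, EV) = 90.00° ✓; |EV| = 21.00 ✗.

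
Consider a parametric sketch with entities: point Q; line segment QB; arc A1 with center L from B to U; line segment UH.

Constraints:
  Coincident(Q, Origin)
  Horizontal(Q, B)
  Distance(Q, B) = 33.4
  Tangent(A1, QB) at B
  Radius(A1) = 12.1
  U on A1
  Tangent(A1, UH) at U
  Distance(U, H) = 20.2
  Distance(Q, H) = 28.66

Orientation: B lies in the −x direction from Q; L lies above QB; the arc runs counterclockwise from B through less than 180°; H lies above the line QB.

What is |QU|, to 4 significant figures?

23.51

Checks: Q.y = 0.00, B.y = 0.00 ✓; |LU| = 12.10 ✓; ∠(LU, UH) = 90.00° ✓; |UH| = 20.20 ✓; |QH| = 28.66 ✓.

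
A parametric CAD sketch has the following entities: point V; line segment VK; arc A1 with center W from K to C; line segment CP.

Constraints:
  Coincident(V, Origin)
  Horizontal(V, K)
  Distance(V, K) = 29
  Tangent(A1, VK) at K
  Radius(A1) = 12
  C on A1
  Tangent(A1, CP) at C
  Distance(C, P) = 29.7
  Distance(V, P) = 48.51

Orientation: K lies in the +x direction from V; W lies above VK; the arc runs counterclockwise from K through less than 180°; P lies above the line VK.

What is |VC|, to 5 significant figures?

43.188

Checks: V = (0.00, 0.00) ✓; |WC| = 12.00 ✓; ∠(WC, CP) = 90.00° ✓; |CP| = 29.70 ✓; |VP| = 48.51 ✓.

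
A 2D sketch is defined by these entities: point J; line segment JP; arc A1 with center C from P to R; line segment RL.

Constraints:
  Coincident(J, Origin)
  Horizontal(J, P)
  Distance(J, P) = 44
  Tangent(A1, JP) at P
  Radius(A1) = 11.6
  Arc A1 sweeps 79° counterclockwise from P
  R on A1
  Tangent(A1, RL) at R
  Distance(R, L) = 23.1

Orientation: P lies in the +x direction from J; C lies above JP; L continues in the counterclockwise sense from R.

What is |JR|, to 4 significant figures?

56.18

J is at the origin; J and P share the same y with |JP| = 44.0 and P on the +x side, so P = (44.00, 0.000). Since A1 is tangent to JP there, CP ⟂ JP, so C = P + (0, 11.6) = (44.00, 11.60). On A1, P sits at bearing -90° from C; a 79° counterclockwise sweep puts R at bearing -11°, so R = C + 11.6·(cos -11°, sin -11°) = (55.39, 9.387). Then |JR| = |R − J| = 56.18.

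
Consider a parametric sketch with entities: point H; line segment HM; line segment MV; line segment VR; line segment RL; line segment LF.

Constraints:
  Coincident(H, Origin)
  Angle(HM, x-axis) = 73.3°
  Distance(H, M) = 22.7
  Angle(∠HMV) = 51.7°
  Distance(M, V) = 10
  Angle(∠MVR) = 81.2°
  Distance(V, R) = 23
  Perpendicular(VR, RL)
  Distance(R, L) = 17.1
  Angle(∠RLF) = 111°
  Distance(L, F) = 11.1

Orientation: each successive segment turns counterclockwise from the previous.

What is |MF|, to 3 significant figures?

15.8

VR ⟂ RL, so RL runs at 30.4°; with |RL| = 17.1, L = (23.6, 6.88). ∠RLF = 111.0° gives LF at 99.4° from the x-axis; with |LF| = 11.1, F = (21.8, 17.8). Then |MF| = |F − M| = 15.8.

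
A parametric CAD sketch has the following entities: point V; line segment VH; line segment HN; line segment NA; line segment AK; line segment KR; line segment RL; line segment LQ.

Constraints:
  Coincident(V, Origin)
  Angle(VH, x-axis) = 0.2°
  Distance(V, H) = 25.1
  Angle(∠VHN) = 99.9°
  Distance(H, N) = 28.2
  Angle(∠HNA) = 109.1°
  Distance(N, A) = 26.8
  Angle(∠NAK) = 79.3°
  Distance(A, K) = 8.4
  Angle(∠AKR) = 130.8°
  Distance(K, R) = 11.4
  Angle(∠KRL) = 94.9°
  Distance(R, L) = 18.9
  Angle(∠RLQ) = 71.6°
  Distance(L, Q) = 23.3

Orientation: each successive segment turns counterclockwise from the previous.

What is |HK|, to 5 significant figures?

39.069

V is at the origin; VH runs at 0.2° with length 25.1, so H = (25.100, 0.087615). ∠VHN = 99.9° gives HN at 80.300° from the x-axis; with |HN| = 28.2, N = (29.851, 27.884). ∠HNA = 109.1° gives NA at 151.20° from the x-axis; with |NA| = 26.8, A = (6.3662, 40.795). ∠NAK = 79.3° gives AK at -108.10° from the x-axis; with |AK| = 8.4, K = (3.7565, 32.811). Then |HK| = |K − H| = 39.069.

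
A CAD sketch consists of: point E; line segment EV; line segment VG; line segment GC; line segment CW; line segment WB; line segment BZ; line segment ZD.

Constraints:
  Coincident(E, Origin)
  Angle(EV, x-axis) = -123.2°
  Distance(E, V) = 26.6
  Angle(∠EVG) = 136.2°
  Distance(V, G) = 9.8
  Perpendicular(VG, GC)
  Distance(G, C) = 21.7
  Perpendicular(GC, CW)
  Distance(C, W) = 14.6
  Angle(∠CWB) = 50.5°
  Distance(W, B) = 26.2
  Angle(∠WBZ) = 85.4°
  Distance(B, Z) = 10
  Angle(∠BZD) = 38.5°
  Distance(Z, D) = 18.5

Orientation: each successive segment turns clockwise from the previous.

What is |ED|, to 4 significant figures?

23.06

E is at the origin; EV runs at -123.2° with length 26.6, so V = (-14.57, -22.26). ∠EVG = 136.2° gives VG at -167.0° from the x-axis; with |VG| = 9.8, G = (-24.11, -24.46). The perpendicularity gives GC at right angles to VG, so GC runs at 103.0°; with |GC| = 21.7, C = (-29.00, -3.319). GC is perpendicular to CW, so CW runs at 13.00°; with |CW| = 14.6, W = (-14.77, -0.03434). ∠CWB = 50.5° gives WB at -116.5° from the x-axis; with |WB| = 26.2, B = (-26.46, -23.48). ∠WBZ = 85.4° gives BZ at 148.9° from the x-axis; with |BZ| = 10.0, Z = (-35.02, -18.32). ∠BZD = 38.5° gives ZD at 7.400° from the x-axis; with |ZD| = 18.5, D = (-16.68, -15.93). Then |ED| = |D − E| = 23.06.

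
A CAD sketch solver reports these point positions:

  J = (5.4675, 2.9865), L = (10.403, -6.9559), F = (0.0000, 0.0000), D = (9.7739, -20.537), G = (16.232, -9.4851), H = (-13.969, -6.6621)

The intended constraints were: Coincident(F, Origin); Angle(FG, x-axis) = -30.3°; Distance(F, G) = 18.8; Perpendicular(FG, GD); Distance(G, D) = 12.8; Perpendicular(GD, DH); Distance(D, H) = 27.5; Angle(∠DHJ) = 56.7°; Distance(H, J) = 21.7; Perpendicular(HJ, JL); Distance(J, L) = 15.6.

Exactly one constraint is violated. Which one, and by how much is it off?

Distance(J, L) = 15.6 — off by 4.50.

F = (0.00, 0.00) ✓; FG at -30.30° ✓; |FG| = 18.80 ✓; ∠(FG, GD) = 90.00° ✓; |GD| = 12.80 ✓; ∠(GD, DH) = 90.00° ✓; |DH| = 27.50 ✓; ∠DHJ = 56.70° ✓; |HJ| = 21.70 ✓; ∠(HJ, JL) = 90.00° ✓; |JL| = 11.10 ✗.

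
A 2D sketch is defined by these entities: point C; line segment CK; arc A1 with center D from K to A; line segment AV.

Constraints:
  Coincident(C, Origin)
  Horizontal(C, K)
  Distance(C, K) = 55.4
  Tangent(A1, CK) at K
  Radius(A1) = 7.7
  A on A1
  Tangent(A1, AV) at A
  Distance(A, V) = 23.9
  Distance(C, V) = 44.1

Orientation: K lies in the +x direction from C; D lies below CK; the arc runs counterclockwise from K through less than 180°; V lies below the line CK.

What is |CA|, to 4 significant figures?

48.90

Checks: ∠(DK, KC) = 90.00° ✓; |DK| = 7.700 ✓; |DA| = 7.700 ✓; ∠(DA, AV) = 90.00° ✓; |AV| = 23.90 ✓; |CV| = 44.10 ✓.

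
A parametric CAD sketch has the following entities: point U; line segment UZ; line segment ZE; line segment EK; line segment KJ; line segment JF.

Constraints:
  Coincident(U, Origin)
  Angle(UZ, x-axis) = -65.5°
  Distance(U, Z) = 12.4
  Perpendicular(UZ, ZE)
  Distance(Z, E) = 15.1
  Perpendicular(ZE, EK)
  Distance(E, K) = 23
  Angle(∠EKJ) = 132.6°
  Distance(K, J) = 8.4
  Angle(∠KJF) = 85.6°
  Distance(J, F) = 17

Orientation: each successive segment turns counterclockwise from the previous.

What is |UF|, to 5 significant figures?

3.3332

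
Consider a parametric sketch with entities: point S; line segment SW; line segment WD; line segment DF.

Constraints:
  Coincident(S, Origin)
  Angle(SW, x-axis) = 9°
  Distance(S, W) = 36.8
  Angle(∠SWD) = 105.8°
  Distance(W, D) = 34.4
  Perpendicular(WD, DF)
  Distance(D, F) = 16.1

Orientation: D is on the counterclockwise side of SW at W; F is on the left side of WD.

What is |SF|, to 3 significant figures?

48.4

S is at the origin; SW runs at 9.0° with length 36.8, so W = 36.8·(cos 9.0°, sin 9.0°) = (36.3, 5.76). ∠SWD = 105.8°, so WD runs at 9.0° + (180° − 105.8°) = 83.2° from the x-axis; with |WD| = 34.4, D = W + 34.4·(cos 83.2°, sin 83.2°) = (40.4, 39.9). WD ⟂ DF; with |DF| = 16.1 on the left of WD, F = D + 16.1·(-0.993, 0.118) = (24.4, 41.8). Then |SF| = |F − S| = 48.4.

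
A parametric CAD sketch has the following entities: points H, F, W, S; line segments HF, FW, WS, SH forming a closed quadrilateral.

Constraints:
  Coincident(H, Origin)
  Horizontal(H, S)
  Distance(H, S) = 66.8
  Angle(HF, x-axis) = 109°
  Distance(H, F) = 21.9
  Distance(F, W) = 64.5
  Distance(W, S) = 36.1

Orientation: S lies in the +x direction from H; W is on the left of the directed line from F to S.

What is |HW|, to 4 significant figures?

65.64

H is at the origin; HS is horizontal with |HS| = 66.8 and S in +x, so S = (66.8, 0). HF runs at 109.0° with |HF| = 21.9, so F = (-7.130, 20.71). W is determined by |FW| = 64.5 and |WS| = 36.1 together: it lies at the intersection of circle(F, 64.5) and circle(S, 36.1). With |FS| = 76.78, the foot of the radical line on FS is 56.99 from F and the perpendicular offset is √(64.5² − 56.99²) = 30.20. Taking the left-of-FS solution: W = (55.90, 34.41).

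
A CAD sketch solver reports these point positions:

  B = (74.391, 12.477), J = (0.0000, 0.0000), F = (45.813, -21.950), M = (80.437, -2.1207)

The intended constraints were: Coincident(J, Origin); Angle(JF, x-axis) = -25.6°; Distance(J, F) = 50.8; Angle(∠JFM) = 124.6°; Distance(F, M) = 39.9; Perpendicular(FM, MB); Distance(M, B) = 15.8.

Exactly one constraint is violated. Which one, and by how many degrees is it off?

Perpendicular(FM, MB) — off by 7.30°.

J = (0.00, 0.00) ✓; JF at -25.60° ✓; |JF| = 50.80 ✓; ∠JFM = 124.6° ✓; |FM| = 39.90 ✓; ∠(FM, MB) = 82.70° ✗; |MB| = 15.80 ✓.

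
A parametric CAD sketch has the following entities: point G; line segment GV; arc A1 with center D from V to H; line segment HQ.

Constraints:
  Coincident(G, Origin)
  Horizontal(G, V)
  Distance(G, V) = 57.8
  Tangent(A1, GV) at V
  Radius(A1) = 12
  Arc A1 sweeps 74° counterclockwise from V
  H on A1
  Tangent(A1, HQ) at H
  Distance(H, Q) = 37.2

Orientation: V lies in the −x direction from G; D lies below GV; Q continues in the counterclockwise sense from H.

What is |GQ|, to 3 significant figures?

91.2

On A1, V sits at bearing 90° from D; a 74° counterclockwise sweep puts H at bearing 164°, so H = D + 12.0·(cos 164°, sin 164°) = (-69.3, -8.69). A1 meets HQ tangentially, so DH is at right angles to HQ, so HQ runs along (−sin 164°, cos 164°); with |HQ| = 37.2, Q = (-79.6, -44.5). Then |GQ| = |Q − G| = 91.2.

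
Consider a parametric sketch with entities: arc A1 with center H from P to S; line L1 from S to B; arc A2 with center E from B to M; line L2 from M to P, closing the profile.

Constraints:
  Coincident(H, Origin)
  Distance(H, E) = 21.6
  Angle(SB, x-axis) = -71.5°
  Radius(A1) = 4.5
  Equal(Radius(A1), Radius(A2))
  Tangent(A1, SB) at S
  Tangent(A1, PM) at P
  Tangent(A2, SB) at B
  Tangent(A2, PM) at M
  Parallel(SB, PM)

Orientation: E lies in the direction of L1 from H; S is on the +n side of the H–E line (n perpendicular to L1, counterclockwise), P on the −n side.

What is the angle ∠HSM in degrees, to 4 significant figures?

67.38°

The slot axis is L1's direction at -71.5°, so u = (cos -71.5°, sin -71.5°) = (0.3173, -0.9483) and n = (−sin -71.5°, cos -71.5°) = (0.9483, 0.3173). H is at the origin and E lies 21.6 along u from H, so E = 21.6·u = (6.854, -20.48). Tangency of A1 to both parallel lines with radius 4.5 puts S and P at H ± 4.5·n: S = (4.267, 1.428), P = (-4.267, -1.428). Equal radii place B and M the same way about E: B = E + 4.5·n = (11.12, -19.06), M = E − 4.5·n = (2.586, -21.91). Then cos ∠HSM = SH·SM / (|SH||SM|), giving 67.38°.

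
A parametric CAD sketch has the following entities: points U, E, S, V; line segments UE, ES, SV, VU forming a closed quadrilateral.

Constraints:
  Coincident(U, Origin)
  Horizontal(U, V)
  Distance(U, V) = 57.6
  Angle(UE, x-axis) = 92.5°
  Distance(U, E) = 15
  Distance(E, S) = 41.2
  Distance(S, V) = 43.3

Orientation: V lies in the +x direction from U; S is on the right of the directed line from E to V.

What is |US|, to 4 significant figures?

28.66

Checks: |ES| = 41.20 ✓; |SV| = 43.30 ✓.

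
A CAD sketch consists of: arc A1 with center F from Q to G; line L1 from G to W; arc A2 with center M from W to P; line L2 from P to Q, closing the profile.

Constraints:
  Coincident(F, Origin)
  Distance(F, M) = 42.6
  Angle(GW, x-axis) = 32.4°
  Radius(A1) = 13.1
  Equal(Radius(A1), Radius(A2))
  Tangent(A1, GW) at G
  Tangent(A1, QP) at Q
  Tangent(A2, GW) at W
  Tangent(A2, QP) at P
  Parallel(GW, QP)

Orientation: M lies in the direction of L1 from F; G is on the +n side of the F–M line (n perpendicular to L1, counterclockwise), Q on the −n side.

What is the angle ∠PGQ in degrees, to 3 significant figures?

58.4°

The slot axis is L1's direction at 32.4°, so u = (cos 32.4°, sin 32.4°) = (0.844, 0.536) and n = (−sin 32.4°, cos 32.4°) = (-0.536, 0.844). F is at the origin and M lies 42.6 along u from F, so M = 42.6·u = (36.0, 22.8). Tangency of A1 to both parallel lines with radius 13.1 puts G and Q at F ± 13.1·n: G = (-7.02, 11.1), Q = (7.02, -11.1). Equal radii place W and P the same way about M: W = M + 13.1·n = (28.9, 33.9), P = M − 13.1·n = (43.0, 11.8). Then cos ∠PGQ = GP·GQ / (|GP||GQ|), giving 58.4°.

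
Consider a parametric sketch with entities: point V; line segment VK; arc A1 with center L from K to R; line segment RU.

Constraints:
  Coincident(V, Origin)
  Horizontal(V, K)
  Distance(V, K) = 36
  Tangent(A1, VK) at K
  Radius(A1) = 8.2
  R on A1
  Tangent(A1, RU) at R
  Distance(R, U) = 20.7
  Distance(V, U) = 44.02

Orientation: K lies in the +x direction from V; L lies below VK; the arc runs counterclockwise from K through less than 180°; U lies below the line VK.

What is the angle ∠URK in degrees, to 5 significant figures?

129.24°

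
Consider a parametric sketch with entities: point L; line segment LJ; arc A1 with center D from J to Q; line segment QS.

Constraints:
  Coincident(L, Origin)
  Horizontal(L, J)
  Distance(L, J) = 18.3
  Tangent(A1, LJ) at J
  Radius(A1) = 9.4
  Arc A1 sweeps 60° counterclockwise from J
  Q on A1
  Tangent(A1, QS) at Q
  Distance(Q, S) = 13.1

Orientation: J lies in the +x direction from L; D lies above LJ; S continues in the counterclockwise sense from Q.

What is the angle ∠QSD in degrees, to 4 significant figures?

35.66°

L is at the origin; LJ is horizontal with |LJ| = 18.3 and J on the +x side, so J = (18.30, 0.000). Tangency of A1 to LJ means the radius DJ is perpendicular to LJ, so D = J + (0, 9.4) = (18.30, 9.400). On A1, J sits at bearing -90° from D; a 60° counterclockwise sweep puts Q at bearing -30°, so Q = D + 9.4·(cos -30°, sin -30°) = (26.44, 4.700). Tangency of A1 to QS means the radius DQ is perpendicular to QS, so QS runs along (−sin -30°, cos -30°); with |QS| = 13.1, S = (32.99, 16.04). Then cos ∠QSD = SQ·SD / (|SQ||SD|), giving 35.66°.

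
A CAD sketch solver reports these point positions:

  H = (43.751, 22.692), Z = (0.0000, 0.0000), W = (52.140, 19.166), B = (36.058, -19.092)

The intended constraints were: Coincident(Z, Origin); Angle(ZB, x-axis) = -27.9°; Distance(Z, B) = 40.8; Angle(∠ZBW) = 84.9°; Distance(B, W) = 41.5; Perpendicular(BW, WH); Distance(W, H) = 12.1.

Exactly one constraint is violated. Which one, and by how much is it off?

Distance(W, H) = 12.1 — off by 3.00.

Z = (0.00, 0.00) ✓; ZB at -27.90° ✓; |ZB| = 40.80 ✓; ∠ZBW = 84.90° ✓; |BW| = 41.50 ✓; ∠(BW, WH) = 90.00° ✓; |WH| = 9.100 ✗.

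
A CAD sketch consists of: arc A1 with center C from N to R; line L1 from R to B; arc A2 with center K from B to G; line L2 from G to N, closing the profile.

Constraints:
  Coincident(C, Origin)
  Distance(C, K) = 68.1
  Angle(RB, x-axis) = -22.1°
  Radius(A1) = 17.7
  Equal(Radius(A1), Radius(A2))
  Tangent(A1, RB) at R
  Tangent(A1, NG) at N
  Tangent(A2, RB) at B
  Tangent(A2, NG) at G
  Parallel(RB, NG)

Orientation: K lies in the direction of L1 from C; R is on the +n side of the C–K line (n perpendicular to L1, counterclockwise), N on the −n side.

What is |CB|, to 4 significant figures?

70.36

Tangency of A1 to both parallel lines with radius 17.7 puts R and N at C ± 17.7·n: R = (6.659, 16.40), N = (-6.659, -16.40). Equal radii place B and G the same way about K: B = K + 17.7·n = (69.76, -9.221), G = K − 17.7·n = (56.44, -42.02). Then |CB| = |B − C| = 70.36.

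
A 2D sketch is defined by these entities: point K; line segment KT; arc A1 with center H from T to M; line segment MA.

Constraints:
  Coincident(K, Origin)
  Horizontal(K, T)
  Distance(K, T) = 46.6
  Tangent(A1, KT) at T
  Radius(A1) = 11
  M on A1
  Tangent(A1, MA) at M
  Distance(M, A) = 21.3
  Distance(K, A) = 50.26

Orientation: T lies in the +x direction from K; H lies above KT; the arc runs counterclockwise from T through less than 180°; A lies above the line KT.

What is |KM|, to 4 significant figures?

57.16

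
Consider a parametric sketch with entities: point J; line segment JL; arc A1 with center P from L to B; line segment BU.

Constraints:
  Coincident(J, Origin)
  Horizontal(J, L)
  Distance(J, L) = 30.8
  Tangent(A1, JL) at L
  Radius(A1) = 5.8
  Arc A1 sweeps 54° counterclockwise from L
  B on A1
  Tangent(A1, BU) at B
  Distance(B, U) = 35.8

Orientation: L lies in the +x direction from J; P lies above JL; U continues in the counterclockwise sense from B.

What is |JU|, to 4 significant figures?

64.65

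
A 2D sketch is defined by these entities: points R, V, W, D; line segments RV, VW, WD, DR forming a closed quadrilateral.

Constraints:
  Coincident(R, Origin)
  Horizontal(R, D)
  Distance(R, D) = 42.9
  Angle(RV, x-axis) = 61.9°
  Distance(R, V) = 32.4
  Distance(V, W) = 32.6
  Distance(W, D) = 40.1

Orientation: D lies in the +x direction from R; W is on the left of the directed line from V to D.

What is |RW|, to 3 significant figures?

60.8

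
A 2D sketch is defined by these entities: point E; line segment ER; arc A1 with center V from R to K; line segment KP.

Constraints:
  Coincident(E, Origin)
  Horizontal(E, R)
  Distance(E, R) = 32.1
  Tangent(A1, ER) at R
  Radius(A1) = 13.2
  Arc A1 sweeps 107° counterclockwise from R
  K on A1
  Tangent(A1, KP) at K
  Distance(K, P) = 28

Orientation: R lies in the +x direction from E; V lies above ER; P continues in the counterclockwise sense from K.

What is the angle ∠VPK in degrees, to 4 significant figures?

25.24°

On A1, R sits at bearing -90° from V; a 107° counterclockwise sweep puts K at bearing 17°, so K = V + 13.2·(cos 17°, sin 17°) = (44.72, 17.06). Since A1 is tangent to KP there, VK ⟂ KP, so KP runs along (−sin 17°, cos 17°); with |KP| = 28.0, P = (36.54, 43.84). Then cos ∠VPK = PV·PK / (|PV||PK|), giving 25.24°.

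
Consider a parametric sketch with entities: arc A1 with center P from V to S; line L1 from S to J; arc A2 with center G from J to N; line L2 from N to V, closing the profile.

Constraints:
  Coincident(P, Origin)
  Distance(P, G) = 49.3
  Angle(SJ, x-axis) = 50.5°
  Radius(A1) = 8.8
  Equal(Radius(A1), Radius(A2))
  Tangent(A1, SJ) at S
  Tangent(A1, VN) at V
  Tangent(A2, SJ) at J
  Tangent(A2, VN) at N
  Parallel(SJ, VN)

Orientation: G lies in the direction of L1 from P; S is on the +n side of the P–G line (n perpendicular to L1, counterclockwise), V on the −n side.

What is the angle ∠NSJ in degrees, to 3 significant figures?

19.6°

Tangency of A1 to both parallel lines with radius 8.8 puts S and V at P ± 8.8·n: S = (-6.79, 5.60), V = (6.79, -5.60). Equal radii place J and N the same way about G: J = G + 8.8·n = (24.6, 43.6), N = G − 8.8·n = (38.1, 32.4). Then cos ∠NSJ = SN·SJ / (|SN||SJ|), giving 19.6°.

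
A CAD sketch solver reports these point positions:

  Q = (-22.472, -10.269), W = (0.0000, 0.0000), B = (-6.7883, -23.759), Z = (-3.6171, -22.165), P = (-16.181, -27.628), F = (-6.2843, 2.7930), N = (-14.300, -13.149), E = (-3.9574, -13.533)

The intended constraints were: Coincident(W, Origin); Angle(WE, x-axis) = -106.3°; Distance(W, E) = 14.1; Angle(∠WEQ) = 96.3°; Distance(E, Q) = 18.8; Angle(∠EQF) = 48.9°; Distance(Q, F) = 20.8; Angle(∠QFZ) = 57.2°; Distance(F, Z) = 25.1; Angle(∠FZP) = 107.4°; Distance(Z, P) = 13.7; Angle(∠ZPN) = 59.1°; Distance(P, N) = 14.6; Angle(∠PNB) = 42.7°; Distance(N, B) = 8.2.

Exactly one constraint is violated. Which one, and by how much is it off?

Distance(N, B) = 8.2 — off by 4.80.

W = (0.00, 0.00) ✓; WE at -106.3° ✓; |WE| = 14.10 ✓; ∠WEQ = 96.30° ✓; |EQ| = 18.80 ✓; ∠EQF = 48.90° ✓; |QF| = 20.80 ✓; ∠QFZ = 57.20° ✓; |FZ| = 25.10 ✓; ∠FZP = 107.4° ✓; |ZP| = 13.70 ✓; ∠ZPN = 59.10° ✓; |PN| = 14.60 ✓; ∠PNB = 42.70° ✓; |NB| = 13.00 ✗.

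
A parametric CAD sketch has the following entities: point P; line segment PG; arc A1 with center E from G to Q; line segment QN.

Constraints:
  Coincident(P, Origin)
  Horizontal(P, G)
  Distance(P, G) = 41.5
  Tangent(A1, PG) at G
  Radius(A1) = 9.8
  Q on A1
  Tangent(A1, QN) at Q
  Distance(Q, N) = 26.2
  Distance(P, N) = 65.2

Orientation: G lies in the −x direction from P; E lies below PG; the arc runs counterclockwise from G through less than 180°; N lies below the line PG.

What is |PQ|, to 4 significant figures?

51.79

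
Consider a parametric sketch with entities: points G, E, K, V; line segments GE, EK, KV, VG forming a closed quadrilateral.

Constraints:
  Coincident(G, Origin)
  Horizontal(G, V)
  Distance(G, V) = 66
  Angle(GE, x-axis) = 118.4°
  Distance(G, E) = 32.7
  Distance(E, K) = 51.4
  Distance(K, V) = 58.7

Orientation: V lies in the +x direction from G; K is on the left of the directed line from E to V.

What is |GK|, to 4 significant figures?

57.72

G is at the origin; GV is horizontal with |GV| = 66.0 and V in +x, so V = (66.0, 0). GE runs at 118.4° with |GE| = 32.7, so E = (-15.55, 28.76). K is determined by |EK| = 51.4 and |KV| = 58.7 together: it lies at the intersection of circle(E, 51.4) and circle(V, 58.7). With |EV| = 86.48, the foot of the radical line on EV is 38.59 from E and the perpendicular offset is √(51.4² − 38.59²) = 33.95. Taking the left-of-EV solution: K = (32.13, 47.95).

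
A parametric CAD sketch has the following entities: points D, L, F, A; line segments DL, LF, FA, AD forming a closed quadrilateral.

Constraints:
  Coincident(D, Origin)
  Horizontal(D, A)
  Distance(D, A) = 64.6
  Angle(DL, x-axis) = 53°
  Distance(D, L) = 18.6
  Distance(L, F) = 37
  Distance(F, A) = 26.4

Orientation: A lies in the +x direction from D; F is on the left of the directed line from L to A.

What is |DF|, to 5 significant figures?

51.936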